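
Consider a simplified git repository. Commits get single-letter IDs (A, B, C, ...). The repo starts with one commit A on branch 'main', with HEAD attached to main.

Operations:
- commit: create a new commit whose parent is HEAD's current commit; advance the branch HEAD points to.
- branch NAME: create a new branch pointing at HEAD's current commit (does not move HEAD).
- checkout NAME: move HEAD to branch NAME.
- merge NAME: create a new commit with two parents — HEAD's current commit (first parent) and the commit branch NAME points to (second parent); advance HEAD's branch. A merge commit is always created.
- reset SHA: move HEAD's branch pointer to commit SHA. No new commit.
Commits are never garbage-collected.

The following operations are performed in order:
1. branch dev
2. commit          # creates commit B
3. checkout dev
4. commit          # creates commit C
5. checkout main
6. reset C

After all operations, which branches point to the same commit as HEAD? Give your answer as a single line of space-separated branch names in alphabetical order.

After op 1 (branch): HEAD=main@A [dev=A main=A]
After op 2 (commit): HEAD=main@B [dev=A main=B]
After op 3 (checkout): HEAD=dev@A [dev=A main=B]
After op 4 (commit): HEAD=dev@C [dev=C main=B]
After op 5 (checkout): HEAD=main@B [dev=C main=B]
After op 6 (reset): HEAD=main@C [dev=C main=C]

Answer: dev main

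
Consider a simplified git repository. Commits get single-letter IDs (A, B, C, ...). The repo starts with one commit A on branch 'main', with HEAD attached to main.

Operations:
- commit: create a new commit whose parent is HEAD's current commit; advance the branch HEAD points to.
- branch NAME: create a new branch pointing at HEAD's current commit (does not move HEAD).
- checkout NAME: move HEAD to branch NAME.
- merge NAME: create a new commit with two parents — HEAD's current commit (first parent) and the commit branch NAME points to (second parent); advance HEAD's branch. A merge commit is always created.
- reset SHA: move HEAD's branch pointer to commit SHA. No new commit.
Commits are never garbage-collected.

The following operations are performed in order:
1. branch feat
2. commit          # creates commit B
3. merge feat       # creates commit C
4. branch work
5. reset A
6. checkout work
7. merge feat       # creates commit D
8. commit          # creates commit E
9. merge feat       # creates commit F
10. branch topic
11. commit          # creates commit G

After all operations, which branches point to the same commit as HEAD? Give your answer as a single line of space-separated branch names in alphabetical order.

After op 1 (branch): HEAD=main@A [feat=A main=A]
After op 2 (commit): HEAD=main@B [feat=A main=B]
After op 3 (merge): HEAD=main@C [feat=A main=C]
After op 4 (branch): HEAD=main@C [feat=A main=C work=C]
After op 5 (reset): HEAD=main@A [feat=A main=A work=C]
After op 6 (checkout): HEAD=work@C [feat=A main=A work=C]
After op 7 (merge): HEAD=work@D [feat=A main=A work=D]
After op 8 (commit): HEAD=work@E [feat=A main=A work=E]
After op 9 (merge): HEAD=work@F [feat=A main=A work=F]
After op 10 (branch): HEAD=work@F [feat=A main=A topic=F work=F]
After op 11 (commit): HEAD=work@G [feat=A main=A topic=F work=G]

Answer: work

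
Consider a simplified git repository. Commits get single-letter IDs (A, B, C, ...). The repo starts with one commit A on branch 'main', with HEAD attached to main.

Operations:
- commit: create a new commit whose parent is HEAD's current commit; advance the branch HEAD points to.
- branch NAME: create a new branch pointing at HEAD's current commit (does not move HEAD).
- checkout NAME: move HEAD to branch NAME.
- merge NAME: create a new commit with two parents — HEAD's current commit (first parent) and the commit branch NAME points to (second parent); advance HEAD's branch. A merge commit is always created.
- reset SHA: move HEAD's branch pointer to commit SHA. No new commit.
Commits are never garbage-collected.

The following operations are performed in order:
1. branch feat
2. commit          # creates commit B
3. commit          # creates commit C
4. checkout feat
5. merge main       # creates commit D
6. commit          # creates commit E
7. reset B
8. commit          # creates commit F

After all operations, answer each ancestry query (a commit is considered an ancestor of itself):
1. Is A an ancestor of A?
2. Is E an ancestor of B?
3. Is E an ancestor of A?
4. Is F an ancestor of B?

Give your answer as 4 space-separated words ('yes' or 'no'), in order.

Answer: yes no no no

Derivation:
After op 1 (branch): HEAD=main@A [feat=A main=A]
After op 2 (commit): HEAD=main@B [feat=A main=B]
After op 3 (commit): HEAD=main@C [feat=A main=C]
After op 4 (checkout): HEAD=feat@A [feat=A main=C]
After op 5 (merge): HEAD=feat@D [feat=D main=C]
After op 6 (commit): HEAD=feat@E [feat=E main=C]
After op 7 (reset): HEAD=feat@B [feat=B main=C]
After op 8 (commit): HEAD=feat@F [feat=F main=C]
ancestors(A) = {A}; A in? yes
ancestors(B) = {A,B}; E in? no
ancestors(A) = {A}; E in? no
ancestors(B) = {A,B}; F in? no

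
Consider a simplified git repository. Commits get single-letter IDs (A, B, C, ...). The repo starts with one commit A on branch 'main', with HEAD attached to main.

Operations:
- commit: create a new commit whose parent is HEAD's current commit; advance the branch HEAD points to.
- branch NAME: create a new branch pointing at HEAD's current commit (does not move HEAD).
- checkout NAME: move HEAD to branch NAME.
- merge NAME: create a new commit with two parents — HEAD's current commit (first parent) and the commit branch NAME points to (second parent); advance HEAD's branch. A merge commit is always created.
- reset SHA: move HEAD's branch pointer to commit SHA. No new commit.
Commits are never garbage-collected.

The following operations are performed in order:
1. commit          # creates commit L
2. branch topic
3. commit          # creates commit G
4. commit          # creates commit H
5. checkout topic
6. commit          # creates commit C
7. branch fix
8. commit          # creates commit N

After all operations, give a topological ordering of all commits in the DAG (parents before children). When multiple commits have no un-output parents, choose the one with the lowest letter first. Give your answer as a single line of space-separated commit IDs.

Answer: A L C G H N

Derivation:
After op 1 (commit): HEAD=main@L [main=L]
After op 2 (branch): HEAD=main@L [main=L topic=L]
After op 3 (commit): HEAD=main@G [main=G topic=L]
After op 4 (commit): HEAD=main@H [main=H topic=L]
After op 5 (checkout): HEAD=topic@L [main=H topic=L]
After op 6 (commit): HEAD=topic@C [main=H topic=C]
After op 7 (branch): HEAD=topic@C [fix=C main=H topic=C]
After op 8 (commit): HEAD=topic@N [fix=C main=H topic=N]
commit A: parents=[]
commit C: parents=['L']
commit G: parents=['L']
commit H: parents=['G']
commit L: parents=['A']
commit N: parents=['C']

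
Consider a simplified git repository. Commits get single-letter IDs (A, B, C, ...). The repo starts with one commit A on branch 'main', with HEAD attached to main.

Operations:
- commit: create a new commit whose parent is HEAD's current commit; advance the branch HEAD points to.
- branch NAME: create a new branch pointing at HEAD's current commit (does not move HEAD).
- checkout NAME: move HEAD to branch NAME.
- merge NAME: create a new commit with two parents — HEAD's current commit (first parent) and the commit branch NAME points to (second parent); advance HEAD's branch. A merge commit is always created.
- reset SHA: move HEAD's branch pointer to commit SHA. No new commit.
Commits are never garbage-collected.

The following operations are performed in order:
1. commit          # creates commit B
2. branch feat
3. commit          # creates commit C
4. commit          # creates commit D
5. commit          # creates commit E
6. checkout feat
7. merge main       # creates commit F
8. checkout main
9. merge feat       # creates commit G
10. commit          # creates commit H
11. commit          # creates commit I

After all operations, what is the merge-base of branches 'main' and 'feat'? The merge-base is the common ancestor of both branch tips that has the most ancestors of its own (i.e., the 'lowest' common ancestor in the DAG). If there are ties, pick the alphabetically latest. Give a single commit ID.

Answer: F

Derivation:
After op 1 (commit): HEAD=main@B [main=B]
After op 2 (branch): HEAD=main@B [feat=B main=B]
After op 3 (commit): HEAD=main@C [feat=B main=C]
After op 4 (commit): HEAD=main@D [feat=B main=D]
After op 5 (commit): HEAD=main@E [feat=B main=E]
After op 6 (checkout): HEAD=feat@B [feat=B main=E]
After op 7 (merge): HEAD=feat@F [feat=F main=E]
After op 8 (checkout): HEAD=main@E [feat=F main=E]
After op 9 (merge): HEAD=main@G [feat=F main=G]
After op 10 (commit): HEAD=main@H [feat=F main=H]
After op 11 (commit): HEAD=main@I [feat=F main=I]
ancestors(main=I): ['A', 'B', 'C', 'D', 'E', 'F', 'G', 'H', 'I']
ancestors(feat=F): ['A', 'B', 'C', 'D', 'E', 'F']
common: ['A', 'B', 'C', 'D', 'E', 'F']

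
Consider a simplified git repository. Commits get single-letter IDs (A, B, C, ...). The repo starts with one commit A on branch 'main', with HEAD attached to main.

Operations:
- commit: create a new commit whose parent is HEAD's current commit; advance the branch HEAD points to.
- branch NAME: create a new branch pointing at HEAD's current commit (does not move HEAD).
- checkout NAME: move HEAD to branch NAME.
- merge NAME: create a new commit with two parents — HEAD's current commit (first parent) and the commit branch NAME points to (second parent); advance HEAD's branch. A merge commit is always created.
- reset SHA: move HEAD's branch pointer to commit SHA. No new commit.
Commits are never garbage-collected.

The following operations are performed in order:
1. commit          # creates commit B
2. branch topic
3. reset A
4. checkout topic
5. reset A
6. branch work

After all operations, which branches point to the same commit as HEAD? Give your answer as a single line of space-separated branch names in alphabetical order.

After op 1 (commit): HEAD=main@B [main=B]
After op 2 (branch): HEAD=main@B [main=B topic=B]
After op 3 (reset): HEAD=main@A [main=A topic=B]
After op 4 (checkout): HEAD=topic@B [main=A topic=B]
After op 5 (reset): HEAD=topic@A [main=A topic=A]
After op 6 (branch): HEAD=topic@A [main=A topic=A work=A]

Answer: main topic work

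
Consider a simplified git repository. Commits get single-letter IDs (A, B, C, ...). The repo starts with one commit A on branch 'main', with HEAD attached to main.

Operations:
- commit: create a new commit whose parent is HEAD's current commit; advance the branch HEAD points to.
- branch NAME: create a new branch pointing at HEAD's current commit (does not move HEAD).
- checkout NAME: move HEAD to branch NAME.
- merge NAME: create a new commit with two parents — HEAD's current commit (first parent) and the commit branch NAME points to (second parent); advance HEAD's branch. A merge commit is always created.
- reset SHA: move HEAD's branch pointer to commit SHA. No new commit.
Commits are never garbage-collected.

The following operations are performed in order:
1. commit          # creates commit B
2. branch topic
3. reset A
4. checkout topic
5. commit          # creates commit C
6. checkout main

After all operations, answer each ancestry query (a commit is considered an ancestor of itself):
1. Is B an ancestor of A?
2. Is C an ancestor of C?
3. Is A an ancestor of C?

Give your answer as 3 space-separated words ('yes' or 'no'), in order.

After op 1 (commit): HEAD=main@B [main=B]
After op 2 (branch): HEAD=main@B [main=B topic=B]
After op 3 (reset): HEAD=main@A [main=A topic=B]
After op 4 (checkout): HEAD=topic@B [main=A topic=B]
After op 5 (commit): HEAD=topic@C [main=A topic=C]
After op 6 (checkout): HEAD=main@A [main=A topic=C]
ancestors(A) = {A}; B in? no
ancestors(C) = {A,B,C}; C in? yes
ancestors(C) = {A,B,C}; A in? yes

Answer: no yes yes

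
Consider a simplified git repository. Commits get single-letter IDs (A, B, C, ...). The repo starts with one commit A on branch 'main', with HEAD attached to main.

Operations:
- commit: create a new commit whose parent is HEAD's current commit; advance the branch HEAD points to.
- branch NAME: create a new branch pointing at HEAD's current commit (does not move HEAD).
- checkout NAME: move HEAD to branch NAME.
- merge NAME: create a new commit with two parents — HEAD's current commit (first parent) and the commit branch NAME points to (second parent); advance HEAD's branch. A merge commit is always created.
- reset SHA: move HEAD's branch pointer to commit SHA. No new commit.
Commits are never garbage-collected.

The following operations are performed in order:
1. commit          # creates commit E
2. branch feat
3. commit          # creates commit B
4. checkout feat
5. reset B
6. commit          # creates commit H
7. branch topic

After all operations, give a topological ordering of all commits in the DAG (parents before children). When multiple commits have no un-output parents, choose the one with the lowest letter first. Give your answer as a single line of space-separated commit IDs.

After op 1 (commit): HEAD=main@E [main=E]
After op 2 (branch): HEAD=main@E [feat=E main=E]
After op 3 (commit): HEAD=main@B [feat=E main=B]
After op 4 (checkout): HEAD=feat@E [feat=E main=B]
After op 5 (reset): HEAD=feat@B [feat=B main=B]
After op 6 (commit): HEAD=feat@H [feat=H main=B]
After op 7 (branch): HEAD=feat@H [feat=H main=B topic=H]
commit A: parents=[]
commit B: parents=['E']
commit E: parents=['A']
commit H: parents=['B']

Answer: A E B H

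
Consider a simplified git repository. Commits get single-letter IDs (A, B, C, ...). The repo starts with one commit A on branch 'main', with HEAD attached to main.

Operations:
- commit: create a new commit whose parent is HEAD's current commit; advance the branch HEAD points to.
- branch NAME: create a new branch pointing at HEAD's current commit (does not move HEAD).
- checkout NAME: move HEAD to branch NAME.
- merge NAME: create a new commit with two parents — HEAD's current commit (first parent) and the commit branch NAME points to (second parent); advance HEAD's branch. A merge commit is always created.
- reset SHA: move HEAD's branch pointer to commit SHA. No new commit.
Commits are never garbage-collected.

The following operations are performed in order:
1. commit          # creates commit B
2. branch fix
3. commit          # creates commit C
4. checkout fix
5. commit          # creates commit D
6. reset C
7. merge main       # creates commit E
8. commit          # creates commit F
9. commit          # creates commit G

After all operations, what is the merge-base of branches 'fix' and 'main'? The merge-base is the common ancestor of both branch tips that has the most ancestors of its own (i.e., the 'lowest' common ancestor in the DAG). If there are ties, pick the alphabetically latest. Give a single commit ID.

After op 1 (commit): HEAD=main@B [main=B]
After op 2 (branch): HEAD=main@B [fix=B main=B]
After op 3 (commit): HEAD=main@C [fix=B main=C]
After op 4 (checkout): HEAD=fix@B [fix=B main=C]
After op 5 (commit): HEAD=fix@D [fix=D main=C]
After op 6 (reset): HEAD=fix@C [fix=C main=C]
After op 7 (merge): HEAD=fix@E [fix=E main=C]
After op 8 (commit): HEAD=fix@F [fix=F main=C]
After op 9 (commit): HEAD=fix@G [fix=G main=C]
ancestors(fix=G): ['A', 'B', 'C', 'E', 'F', 'G']
ancestors(main=C): ['A', 'B', 'C']
common: ['A', 'B', 'C']

Answer: C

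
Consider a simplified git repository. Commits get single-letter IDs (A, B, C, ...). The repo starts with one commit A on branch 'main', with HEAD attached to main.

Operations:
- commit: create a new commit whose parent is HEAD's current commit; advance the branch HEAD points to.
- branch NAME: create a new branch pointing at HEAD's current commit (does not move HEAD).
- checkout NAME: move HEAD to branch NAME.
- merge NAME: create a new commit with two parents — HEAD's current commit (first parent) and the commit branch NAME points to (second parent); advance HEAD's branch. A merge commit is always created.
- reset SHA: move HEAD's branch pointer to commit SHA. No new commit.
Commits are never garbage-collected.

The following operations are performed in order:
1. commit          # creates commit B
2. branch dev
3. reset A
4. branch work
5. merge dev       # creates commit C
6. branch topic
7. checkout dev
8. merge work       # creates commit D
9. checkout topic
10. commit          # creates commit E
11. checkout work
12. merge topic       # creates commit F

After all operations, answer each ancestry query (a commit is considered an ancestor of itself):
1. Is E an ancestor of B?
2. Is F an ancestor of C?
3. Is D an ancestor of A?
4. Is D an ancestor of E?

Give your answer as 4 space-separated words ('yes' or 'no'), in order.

After op 1 (commit): HEAD=main@B [main=B]
After op 2 (branch): HEAD=main@B [dev=B main=B]
After op 3 (reset): HEAD=main@A [dev=B main=A]
After op 4 (branch): HEAD=main@A [dev=B main=A work=A]
After op 5 (merge): HEAD=main@C [dev=B main=C work=A]
After op 6 (branch): HEAD=main@C [dev=B main=C topic=C work=A]
After op 7 (checkout): HEAD=dev@B [dev=B main=C topic=C work=A]
After op 8 (merge): HEAD=dev@D [dev=D main=C topic=C work=A]
After op 9 (checkout): HEAD=topic@C [dev=D main=C topic=C work=A]
After op 10 (commit): HEAD=topic@E [dev=D main=C topic=E work=A]
After op 11 (checkout): HEAD=work@A [dev=D main=C topic=E work=A]
After op 12 (merge): HEAD=work@F [dev=D main=C topic=E work=F]
ancestors(B) = {A,B}; E in? no
ancestors(C) = {A,B,C}; F in? no
ancestors(A) = {A}; D in? no
ancestors(E) = {A,B,C,E}; D in? no

Answer: no no no no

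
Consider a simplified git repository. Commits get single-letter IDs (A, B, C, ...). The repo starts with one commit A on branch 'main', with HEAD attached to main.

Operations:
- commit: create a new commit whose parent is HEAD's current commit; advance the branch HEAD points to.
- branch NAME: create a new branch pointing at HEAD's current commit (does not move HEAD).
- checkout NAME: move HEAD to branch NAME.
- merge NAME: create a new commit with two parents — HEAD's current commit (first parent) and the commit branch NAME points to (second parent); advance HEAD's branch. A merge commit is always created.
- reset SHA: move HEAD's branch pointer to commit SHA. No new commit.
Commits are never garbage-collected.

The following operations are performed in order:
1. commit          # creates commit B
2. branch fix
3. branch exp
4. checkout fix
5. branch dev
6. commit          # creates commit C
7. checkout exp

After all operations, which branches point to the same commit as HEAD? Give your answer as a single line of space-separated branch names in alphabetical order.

Answer: dev exp main

Derivation:
After op 1 (commit): HEAD=main@B [main=B]
After op 2 (branch): HEAD=main@B [fix=B main=B]
After op 3 (branch): HEAD=main@B [exp=B fix=B main=B]
After op 4 (checkout): HEAD=fix@B [exp=B fix=B main=B]
After op 5 (branch): HEAD=fix@B [dev=B exp=B fix=B main=B]
After op 6 (commit): HEAD=fix@C [dev=B exp=B fix=C main=B]
After op 7 (checkout): HEAD=exp@B [dev=B exp=B fix=C main=B]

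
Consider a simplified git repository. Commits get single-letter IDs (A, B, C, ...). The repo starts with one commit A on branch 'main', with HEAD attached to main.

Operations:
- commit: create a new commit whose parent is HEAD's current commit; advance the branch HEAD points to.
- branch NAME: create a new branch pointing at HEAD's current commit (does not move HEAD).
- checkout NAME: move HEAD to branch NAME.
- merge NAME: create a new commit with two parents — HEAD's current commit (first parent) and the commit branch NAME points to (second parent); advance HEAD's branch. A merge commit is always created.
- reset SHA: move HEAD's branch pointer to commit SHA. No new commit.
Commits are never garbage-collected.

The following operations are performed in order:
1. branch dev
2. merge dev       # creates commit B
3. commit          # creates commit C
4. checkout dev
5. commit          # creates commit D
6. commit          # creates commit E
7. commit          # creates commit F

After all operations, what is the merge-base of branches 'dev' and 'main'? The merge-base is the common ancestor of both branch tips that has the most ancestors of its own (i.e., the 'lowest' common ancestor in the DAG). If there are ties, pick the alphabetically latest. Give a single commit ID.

After op 1 (branch): HEAD=main@A [dev=A main=A]
After op 2 (merge): HEAD=main@B [dev=A main=B]
After op 3 (commit): HEAD=main@C [dev=A main=C]
After op 4 (checkout): HEAD=dev@A [dev=A main=C]
After op 5 (commit): HEAD=dev@D [dev=D main=C]
After op 6 (commit): HEAD=dev@E [dev=E main=C]
After op 7 (commit): HEAD=dev@F [dev=F main=C]
ancestors(dev=F): ['A', 'D', 'E', 'F']
ancestors(main=C): ['A', 'B', 'C']
common: ['A']

Answer: A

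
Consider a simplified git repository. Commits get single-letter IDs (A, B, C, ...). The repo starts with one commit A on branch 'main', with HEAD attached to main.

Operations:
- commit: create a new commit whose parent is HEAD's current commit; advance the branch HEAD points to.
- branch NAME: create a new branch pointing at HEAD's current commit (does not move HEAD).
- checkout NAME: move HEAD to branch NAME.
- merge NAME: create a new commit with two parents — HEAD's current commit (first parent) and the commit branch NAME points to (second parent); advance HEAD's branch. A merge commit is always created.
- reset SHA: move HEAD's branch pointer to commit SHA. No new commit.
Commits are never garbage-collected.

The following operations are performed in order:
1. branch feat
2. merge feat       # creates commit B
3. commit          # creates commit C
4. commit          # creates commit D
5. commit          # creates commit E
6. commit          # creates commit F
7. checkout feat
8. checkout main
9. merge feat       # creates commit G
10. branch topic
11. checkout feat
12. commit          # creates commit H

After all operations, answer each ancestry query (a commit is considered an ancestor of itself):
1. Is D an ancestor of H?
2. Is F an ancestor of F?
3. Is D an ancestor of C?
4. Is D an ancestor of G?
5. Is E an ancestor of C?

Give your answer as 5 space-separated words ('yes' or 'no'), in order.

Answer: no yes no yes no

Derivation:
After op 1 (branch): HEAD=main@A [feat=A main=A]
After op 2 (merge): HEAD=main@B [feat=A main=B]
After op 3 (commit): HEAD=main@C [feat=A main=C]
After op 4 (commit): HEAD=main@D [feat=A main=D]
After op 5 (commit): HEAD=main@E [feat=A main=E]
After op 6 (commit): HEAD=main@F [feat=A main=F]
After op 7 (checkout): HEAD=feat@A [feat=A main=F]
After op 8 (checkout): HEAD=main@F [feat=A main=F]
After op 9 (merge): HEAD=main@G [feat=A main=G]
After op 10 (branch): HEAD=main@G [feat=A main=G topic=G]
After op 11 (checkout): HEAD=feat@A [feat=A main=G topic=G]
After op 12 (commit): HEAD=feat@H [feat=H main=G topic=G]
ancestors(H) = {A,H}; D in? no
ancestors(F) = {A,B,C,D,E,F}; F in? yes
ancestors(C) = {A,B,C}; D in? no
ancestors(G) = {A,B,C,D,E,F,G}; D in? yes
ancestors(C) = {A,B,C}; E in? no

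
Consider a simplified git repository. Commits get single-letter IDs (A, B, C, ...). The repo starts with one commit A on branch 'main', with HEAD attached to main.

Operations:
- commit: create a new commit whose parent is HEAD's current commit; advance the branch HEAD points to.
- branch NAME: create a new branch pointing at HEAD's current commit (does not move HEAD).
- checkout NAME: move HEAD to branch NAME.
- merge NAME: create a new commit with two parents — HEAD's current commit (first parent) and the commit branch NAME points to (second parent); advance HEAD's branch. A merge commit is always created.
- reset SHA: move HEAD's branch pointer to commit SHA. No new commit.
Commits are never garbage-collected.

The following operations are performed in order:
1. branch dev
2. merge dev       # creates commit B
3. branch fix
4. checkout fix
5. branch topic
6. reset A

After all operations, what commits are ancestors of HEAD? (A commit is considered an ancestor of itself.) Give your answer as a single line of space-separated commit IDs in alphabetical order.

Answer: A

Derivation:
After op 1 (branch): HEAD=main@A [dev=A main=A]
After op 2 (merge): HEAD=main@B [dev=A main=B]
After op 3 (branch): HEAD=main@B [dev=A fix=B main=B]
After op 4 (checkout): HEAD=fix@B [dev=A fix=B main=B]
After op 5 (branch): HEAD=fix@B [dev=A fix=B main=B topic=B]
After op 6 (reset): HEAD=fix@A [dev=A fix=A main=B topic=B]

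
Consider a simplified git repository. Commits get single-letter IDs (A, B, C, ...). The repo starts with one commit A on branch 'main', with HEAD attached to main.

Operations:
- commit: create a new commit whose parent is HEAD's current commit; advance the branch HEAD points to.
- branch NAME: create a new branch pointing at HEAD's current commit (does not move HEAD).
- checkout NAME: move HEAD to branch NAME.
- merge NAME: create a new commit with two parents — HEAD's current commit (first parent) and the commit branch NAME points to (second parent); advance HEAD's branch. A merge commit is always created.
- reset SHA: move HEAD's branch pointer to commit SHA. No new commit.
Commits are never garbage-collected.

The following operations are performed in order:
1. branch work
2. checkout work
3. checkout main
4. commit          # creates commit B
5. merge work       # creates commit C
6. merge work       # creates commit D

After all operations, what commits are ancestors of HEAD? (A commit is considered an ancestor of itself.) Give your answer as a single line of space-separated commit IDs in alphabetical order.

After op 1 (branch): HEAD=main@A [main=A work=A]
After op 2 (checkout): HEAD=work@A [main=A work=A]
After op 3 (checkout): HEAD=main@A [main=A work=A]
After op 4 (commit): HEAD=main@B [main=B work=A]
After op 5 (merge): HEAD=main@C [main=C work=A]
After op 6 (merge): HEAD=main@D [main=D work=A]

Answer: A B C D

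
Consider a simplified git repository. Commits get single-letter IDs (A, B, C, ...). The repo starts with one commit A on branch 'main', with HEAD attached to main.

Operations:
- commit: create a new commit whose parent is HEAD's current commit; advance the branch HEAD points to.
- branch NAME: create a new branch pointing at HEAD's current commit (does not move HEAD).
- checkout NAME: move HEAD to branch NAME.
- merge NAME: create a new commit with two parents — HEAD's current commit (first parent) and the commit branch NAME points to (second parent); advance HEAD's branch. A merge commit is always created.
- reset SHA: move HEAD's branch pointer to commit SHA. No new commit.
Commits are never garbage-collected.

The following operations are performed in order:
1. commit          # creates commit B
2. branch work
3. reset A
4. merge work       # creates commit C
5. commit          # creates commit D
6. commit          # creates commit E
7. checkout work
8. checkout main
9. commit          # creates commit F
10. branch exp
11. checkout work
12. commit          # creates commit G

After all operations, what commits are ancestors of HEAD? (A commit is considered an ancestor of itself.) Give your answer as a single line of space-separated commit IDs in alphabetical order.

After op 1 (commit): HEAD=main@B [main=B]
After op 2 (branch): HEAD=main@B [main=B work=B]
After op 3 (reset): HEAD=main@A [main=A work=B]
After op 4 (merge): HEAD=main@C [main=C work=B]
After op 5 (commit): HEAD=main@D [main=D work=B]
After op 6 (commit): HEAD=main@E [main=E work=B]
After op 7 (checkout): HEAD=work@B [main=E work=B]
After op 8 (checkout): HEAD=main@E [main=E work=B]
After op 9 (commit): HEAD=main@F [main=F work=B]
After op 10 (branch): HEAD=main@F [exp=F main=F work=B]
After op 11 (checkout): HEAD=work@B [exp=F main=F work=B]
After op 12 (commit): HEAD=work@G [exp=F main=F work=G]

Answer: A B G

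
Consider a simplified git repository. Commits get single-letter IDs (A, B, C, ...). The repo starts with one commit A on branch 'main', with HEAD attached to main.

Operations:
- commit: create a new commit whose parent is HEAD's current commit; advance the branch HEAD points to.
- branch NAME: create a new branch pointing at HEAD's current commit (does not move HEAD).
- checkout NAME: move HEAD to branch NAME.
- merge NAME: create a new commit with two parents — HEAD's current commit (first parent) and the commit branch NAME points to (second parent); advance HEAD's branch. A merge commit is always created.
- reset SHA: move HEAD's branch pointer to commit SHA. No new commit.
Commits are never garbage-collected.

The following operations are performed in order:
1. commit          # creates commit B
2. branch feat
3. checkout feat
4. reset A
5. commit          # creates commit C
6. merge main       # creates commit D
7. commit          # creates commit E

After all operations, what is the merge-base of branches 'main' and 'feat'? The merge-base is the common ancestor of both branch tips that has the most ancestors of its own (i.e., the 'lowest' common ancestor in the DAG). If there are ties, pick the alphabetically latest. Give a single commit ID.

After op 1 (commit): HEAD=main@B [main=B]
After op 2 (branch): HEAD=main@B [feat=B main=B]
After op 3 (checkout): HEAD=feat@B [feat=B main=B]
After op 4 (reset): HEAD=feat@A [feat=A main=B]
After op 5 (commit): HEAD=feat@C [feat=C main=B]
After op 6 (merge): HEAD=feat@D [feat=D main=B]
After op 7 (commit): HEAD=feat@E [feat=E main=B]
ancestors(main=B): ['A', 'B']
ancestors(feat=E): ['A', 'B', 'C', 'D', 'E']
common: ['A', 'B']

Answer: B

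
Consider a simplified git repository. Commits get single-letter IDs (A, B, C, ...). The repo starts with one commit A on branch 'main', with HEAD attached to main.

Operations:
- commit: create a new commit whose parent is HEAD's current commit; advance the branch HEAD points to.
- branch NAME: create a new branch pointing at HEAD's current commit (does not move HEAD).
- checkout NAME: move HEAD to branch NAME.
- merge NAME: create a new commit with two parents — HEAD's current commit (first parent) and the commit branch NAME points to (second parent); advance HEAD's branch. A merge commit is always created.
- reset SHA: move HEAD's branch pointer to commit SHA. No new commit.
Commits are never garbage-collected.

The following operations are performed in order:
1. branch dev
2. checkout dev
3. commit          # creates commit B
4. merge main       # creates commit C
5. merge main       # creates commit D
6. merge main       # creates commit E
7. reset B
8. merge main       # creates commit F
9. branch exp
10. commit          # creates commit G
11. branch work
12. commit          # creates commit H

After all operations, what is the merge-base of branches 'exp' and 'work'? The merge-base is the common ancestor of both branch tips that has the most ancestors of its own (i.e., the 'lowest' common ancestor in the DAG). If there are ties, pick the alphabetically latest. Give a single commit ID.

Answer: F

Derivation:
After op 1 (branch): HEAD=main@A [dev=A main=A]
After op 2 (checkout): HEAD=dev@A [dev=A main=A]
After op 3 (commit): HEAD=dev@B [dev=B main=A]
After op 4 (merge): HEAD=dev@C [dev=C main=A]
After op 5 (merge): HEAD=dev@D [dev=D main=A]
After op 6 (merge): HEAD=dev@E [dev=E main=A]
After op 7 (reset): HEAD=dev@B [dev=B main=A]
After op 8 (merge): HEAD=dev@F [dev=F main=A]
After op 9 (branch): HEAD=dev@F [dev=F exp=F main=A]
After op 10 (commit): HEAD=dev@G [dev=G exp=F main=A]
After op 11 (branch): HEAD=dev@G [dev=G exp=F main=A work=G]
After op 12 (commit): HEAD=dev@H [dev=H exp=F main=A work=G]
ancestors(exp=F): ['A', 'B', 'F']
ancestors(work=G): ['A', 'B', 'F', 'G']
common: ['A', 'B', 'F']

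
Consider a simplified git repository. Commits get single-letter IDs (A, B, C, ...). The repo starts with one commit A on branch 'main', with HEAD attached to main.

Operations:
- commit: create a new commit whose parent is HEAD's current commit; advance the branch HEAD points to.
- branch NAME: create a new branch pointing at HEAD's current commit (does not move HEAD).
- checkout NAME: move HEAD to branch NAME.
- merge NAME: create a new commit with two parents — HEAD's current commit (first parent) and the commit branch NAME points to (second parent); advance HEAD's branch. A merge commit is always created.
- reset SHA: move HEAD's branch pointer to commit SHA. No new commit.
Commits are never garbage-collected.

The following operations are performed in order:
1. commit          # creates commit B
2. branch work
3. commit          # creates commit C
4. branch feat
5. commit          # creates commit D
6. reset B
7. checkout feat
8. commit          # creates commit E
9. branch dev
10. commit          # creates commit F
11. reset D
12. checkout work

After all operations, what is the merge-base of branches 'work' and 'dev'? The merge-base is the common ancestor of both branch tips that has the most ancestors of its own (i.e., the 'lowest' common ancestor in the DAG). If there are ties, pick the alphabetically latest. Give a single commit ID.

After op 1 (commit): HEAD=main@B [main=B]
After op 2 (branch): HEAD=main@B [main=B work=B]
After op 3 (commit): HEAD=main@C [main=C work=B]
After op 4 (branch): HEAD=main@C [feat=C main=C work=B]
After op 5 (commit): HEAD=main@D [feat=C main=D work=B]
After op 6 (reset): HEAD=main@B [feat=C main=B work=B]
After op 7 (checkout): HEAD=feat@C [feat=C main=B work=B]
After op 8 (commit): HEAD=feat@E [feat=E main=B work=B]
After op 9 (branch): HEAD=feat@E [dev=E feat=E main=B work=B]
After op 10 (commit): HEAD=feat@F [dev=E feat=F main=B work=B]
After op 11 (reset): HEAD=feat@D [dev=E feat=D main=B work=B]
After op 12 (checkout): HEAD=work@B [dev=E feat=D main=B work=B]
ancestors(work=B): ['A', 'B']
ancestors(dev=E): ['A', 'B', 'C', 'E']
common: ['A', 'B']

Answer: B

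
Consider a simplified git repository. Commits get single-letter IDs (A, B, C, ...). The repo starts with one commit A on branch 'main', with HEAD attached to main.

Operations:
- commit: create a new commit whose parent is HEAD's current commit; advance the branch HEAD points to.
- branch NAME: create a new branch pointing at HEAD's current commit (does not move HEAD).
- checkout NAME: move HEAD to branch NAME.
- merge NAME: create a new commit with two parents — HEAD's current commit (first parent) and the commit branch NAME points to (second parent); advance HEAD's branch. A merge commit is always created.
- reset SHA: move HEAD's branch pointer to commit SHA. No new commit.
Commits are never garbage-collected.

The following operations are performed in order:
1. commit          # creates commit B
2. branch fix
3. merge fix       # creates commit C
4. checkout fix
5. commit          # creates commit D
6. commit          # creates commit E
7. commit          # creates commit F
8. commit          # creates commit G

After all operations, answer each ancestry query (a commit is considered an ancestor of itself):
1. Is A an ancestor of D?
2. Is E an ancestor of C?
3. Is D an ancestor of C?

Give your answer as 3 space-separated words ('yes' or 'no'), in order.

Answer: yes no no

Derivation:
After op 1 (commit): HEAD=main@B [main=B]
After op 2 (branch): HEAD=main@B [fix=B main=B]
After op 3 (merge): HEAD=main@C [fix=B main=C]
After op 4 (checkout): HEAD=fix@B [fix=B main=C]
After op 5 (commit): HEAD=fix@D [fix=D main=C]
After op 6 (commit): HEAD=fix@E [fix=E main=C]
After op 7 (commit): HEAD=fix@F [fix=F main=C]
After op 8 (commit): HEAD=fix@G [fix=G main=C]
ancestors(D) = {A,B,D}; A in? yes
ancestors(C) = {A,B,C}; E in? no
ancestors(C) = {A,B,C}; D in? no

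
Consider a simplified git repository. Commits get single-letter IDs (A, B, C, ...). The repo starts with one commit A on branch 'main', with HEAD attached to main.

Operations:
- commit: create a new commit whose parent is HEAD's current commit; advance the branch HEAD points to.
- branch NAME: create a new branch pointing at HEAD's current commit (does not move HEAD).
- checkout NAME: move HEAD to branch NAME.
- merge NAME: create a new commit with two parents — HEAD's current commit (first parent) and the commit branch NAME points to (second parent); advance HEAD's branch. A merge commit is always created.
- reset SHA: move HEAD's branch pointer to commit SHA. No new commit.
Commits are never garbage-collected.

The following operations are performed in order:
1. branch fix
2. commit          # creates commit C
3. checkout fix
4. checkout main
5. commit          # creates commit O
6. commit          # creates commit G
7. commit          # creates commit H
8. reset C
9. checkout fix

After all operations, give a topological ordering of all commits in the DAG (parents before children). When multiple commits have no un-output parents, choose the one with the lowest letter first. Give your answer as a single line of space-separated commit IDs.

Answer: A C O G H

Derivation:
After op 1 (branch): HEAD=main@A [fix=A main=A]
After op 2 (commit): HEAD=main@C [fix=A main=C]
After op 3 (checkout): HEAD=fix@A [fix=A main=C]
After op 4 (checkout): HEAD=main@C [fix=A main=C]
After op 5 (commit): HEAD=main@O [fix=A main=O]
After op 6 (commit): HEAD=main@G [fix=A main=G]
After op 7 (commit): HEAD=main@H [fix=A main=H]
After op 8 (reset): HEAD=main@C [fix=A main=C]
After op 9 (checkout): HEAD=fix@A [fix=A main=C]
commit A: parents=[]
commit C: parents=['A']
commit G: parents=['O']
commit H: parents=['G']
commit O: parents=['C']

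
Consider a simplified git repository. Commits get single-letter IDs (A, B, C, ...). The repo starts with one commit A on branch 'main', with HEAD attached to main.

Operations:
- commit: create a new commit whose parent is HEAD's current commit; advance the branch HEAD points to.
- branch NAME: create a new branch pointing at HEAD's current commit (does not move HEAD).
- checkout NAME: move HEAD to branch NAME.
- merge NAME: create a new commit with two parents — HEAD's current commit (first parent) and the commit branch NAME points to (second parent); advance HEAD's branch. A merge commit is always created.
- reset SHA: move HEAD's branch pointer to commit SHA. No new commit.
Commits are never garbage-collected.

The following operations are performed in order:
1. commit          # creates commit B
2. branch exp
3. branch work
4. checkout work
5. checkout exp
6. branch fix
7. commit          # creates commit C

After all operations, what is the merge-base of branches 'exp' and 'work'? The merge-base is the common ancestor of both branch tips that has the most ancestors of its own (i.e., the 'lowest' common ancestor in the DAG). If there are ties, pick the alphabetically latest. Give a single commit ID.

After op 1 (commit): HEAD=main@B [main=B]
After op 2 (branch): HEAD=main@B [exp=B main=B]
After op 3 (branch): HEAD=main@B [exp=B main=B work=B]
After op 4 (checkout): HEAD=work@B [exp=B main=B work=B]
After op 5 (checkout): HEAD=exp@B [exp=B main=B work=B]
After op 6 (branch): HEAD=exp@B [exp=B fix=B main=B work=B]
After op 7 (commit): HEAD=exp@C [exp=C fix=B main=B work=B]
ancestors(exp=C): ['A', 'B', 'C']
ancestors(work=B): ['A', 'B']
common: ['A', 'B']

Answer: B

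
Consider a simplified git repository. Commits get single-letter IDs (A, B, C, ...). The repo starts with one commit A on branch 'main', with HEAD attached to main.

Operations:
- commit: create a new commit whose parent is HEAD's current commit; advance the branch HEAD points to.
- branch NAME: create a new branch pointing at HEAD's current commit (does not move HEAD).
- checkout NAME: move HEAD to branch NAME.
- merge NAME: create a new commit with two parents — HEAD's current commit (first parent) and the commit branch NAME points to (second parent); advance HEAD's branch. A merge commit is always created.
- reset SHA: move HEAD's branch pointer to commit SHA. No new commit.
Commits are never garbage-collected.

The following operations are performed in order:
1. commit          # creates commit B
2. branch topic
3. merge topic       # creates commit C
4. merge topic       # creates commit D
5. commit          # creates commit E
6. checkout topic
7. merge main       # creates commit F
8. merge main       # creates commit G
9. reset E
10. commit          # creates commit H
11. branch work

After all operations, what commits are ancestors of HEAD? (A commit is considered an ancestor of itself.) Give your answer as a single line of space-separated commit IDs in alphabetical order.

After op 1 (commit): HEAD=main@B [main=B]
After op 2 (branch): HEAD=main@B [main=B topic=B]
After op 3 (merge): HEAD=main@C [main=C topic=B]
After op 4 (merge): HEAD=main@D [main=D topic=B]
After op 5 (commit): HEAD=main@E [main=E topic=B]
After op 6 (checkout): HEAD=topic@B [main=E topic=B]
After op 7 (merge): HEAD=topic@F [main=E topic=F]
After op 8 (merge): HEAD=topic@G [main=E topic=G]
After op 9 (reset): HEAD=topic@E [main=E topic=E]
After op 10 (commit): HEAD=topic@H [main=E topic=H]
After op 11 (branch): HEAD=topic@H [main=E topic=H work=H]

Answer: A B C D E H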